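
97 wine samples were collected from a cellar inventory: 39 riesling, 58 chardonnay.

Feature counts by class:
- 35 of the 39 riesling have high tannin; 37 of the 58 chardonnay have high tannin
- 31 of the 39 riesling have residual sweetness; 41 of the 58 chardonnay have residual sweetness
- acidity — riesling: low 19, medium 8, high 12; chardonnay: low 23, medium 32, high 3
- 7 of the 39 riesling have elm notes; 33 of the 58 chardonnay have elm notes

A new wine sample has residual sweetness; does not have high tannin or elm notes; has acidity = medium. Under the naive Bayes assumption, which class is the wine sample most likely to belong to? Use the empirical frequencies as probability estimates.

riesling: (39/97) × (4/39) × (31/39) × (8/39) × (32/39) ≈ 0.00551691
chardonnay: (58/97) × (21/58) × (41/58) × (32/58) × (25/58) ≈ 0.0363946
Highest score → chardonnay.

chardonnay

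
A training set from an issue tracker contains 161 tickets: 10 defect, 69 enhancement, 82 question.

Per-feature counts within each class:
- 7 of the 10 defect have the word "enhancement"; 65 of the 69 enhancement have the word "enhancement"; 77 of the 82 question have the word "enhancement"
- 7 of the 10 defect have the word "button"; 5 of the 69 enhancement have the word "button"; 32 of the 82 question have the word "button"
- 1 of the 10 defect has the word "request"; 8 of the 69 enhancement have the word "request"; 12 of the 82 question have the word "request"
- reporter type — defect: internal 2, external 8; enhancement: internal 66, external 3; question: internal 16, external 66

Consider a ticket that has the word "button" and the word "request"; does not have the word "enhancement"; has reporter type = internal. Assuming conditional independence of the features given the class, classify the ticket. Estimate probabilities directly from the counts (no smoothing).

defect: (10/161) × (3/10) × (7/10) × (1/10) × (2/10) ≈ 0.00026087
enhancement: (69/161) × (4/69) × (5/69) × (8/69) × (66/69) ≈ 0.00019966
question: (82/161) × (5/82) × (32/82) × (12/82) × (16/82) ≈ 0.000346062
Highest score → question.

question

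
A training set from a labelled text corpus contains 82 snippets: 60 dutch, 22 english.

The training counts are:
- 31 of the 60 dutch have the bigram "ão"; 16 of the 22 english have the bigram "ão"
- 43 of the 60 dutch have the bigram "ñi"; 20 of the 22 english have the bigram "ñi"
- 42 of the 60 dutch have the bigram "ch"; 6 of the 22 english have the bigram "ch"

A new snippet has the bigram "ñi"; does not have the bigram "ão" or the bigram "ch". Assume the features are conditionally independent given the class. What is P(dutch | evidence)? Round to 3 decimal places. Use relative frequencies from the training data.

0.611

dutch: (60/82) × (29/60) × (43/60) × (18/60) ≈ 0.0760366
english: (22/82) × (6/22) × (20/22) × (16/22) ≈ 0.0483773
P(dutch | x) = 0.0760366 / 0.1244139 ≈ 0.611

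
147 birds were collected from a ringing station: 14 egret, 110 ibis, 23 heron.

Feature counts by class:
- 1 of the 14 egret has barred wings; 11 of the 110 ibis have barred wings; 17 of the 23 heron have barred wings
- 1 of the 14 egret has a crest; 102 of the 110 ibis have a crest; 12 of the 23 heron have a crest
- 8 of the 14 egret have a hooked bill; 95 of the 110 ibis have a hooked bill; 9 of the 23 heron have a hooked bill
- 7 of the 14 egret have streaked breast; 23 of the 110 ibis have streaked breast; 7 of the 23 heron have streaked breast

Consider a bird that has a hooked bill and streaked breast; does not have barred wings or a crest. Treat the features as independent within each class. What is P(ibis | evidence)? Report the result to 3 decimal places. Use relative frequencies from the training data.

egret: (14/147) × (13/14) × (13/14) × (8/14) × (7/14) ≈ 0.0234624
ibis: (110/147) × (99/110) × (8/110) × (95/110) × (23/110) ≈ 0.00884466
heron: (23/147) × (6/23) × (11/23) × (9/23) × (7/23) ≈ 0.00232479
P(ibis | x) = 0.00884466 / 0.03463185 ≈ 0.255

0.255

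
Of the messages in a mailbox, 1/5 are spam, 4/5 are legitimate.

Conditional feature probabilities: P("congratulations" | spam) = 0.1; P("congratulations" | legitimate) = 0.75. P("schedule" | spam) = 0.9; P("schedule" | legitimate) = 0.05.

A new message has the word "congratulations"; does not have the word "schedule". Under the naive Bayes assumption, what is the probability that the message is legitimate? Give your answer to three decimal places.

0.997

spam: 0.2 × 0.1 × (1−0.9) = 0.002
legitimate: 0.8 × 0.75 × (1−0.05) = 0.57
P(legitimate | x) = 0.57 / 0.572 ≈ 0.997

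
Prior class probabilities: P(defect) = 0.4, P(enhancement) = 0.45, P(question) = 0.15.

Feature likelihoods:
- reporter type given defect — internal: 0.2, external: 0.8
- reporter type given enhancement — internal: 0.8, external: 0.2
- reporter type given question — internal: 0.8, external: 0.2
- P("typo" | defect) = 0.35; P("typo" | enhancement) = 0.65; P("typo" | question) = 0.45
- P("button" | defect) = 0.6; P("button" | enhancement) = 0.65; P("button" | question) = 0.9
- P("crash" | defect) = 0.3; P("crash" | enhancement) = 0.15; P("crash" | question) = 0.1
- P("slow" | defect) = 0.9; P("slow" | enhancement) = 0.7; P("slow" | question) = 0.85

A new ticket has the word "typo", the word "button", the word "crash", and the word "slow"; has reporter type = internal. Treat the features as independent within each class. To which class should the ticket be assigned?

defect: 0.4 × 0.2 × 0.35 × 0.6 × 0.3 × 0.9 = 0.004536
enhancement: 0.45 × 0.8 × 0.65 × 0.65 × 0.15 × 0.7 = 0.0159705
question: 0.15 × 0.8 × 0.45 × 0.9 × 0.1 × 0.85 = 0.004131
Highest score → enhancement.

enhancement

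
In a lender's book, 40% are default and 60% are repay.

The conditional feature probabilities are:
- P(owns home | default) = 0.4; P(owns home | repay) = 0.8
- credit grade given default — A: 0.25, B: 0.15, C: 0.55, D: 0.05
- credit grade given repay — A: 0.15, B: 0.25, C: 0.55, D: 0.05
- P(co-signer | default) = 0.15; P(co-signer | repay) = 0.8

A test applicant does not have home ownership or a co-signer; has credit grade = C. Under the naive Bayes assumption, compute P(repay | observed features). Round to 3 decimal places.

default: 0.4 × (1−0.4) × 0.55 × (1−0.15) = 0.1122
repay: 0.6 × (1−0.8) × 0.55 × (1−0.8) = 0.0132
P(repay | x) = 0.0132 / 0.1254 ≈ 0.105

0.105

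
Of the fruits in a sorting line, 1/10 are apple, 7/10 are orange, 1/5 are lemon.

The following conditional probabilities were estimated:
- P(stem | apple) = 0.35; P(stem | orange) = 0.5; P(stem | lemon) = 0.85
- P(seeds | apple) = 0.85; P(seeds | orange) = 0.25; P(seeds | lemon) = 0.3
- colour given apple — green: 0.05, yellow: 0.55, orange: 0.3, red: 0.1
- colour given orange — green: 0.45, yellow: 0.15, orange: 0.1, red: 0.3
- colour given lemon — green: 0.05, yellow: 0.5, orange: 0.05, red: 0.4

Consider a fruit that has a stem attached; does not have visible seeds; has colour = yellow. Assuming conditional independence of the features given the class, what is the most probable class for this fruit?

apple: 0.1 × 0.35 × (1−0.85) × 0.55 = 0.0028875
orange: 0.7 × 0.5 × (1−0.25) × 0.15 = 0.039375
lemon: 0.2 × 0.85 × (1−0.3) × 0.5 = 0.0595
Highest score → lemon.

lemon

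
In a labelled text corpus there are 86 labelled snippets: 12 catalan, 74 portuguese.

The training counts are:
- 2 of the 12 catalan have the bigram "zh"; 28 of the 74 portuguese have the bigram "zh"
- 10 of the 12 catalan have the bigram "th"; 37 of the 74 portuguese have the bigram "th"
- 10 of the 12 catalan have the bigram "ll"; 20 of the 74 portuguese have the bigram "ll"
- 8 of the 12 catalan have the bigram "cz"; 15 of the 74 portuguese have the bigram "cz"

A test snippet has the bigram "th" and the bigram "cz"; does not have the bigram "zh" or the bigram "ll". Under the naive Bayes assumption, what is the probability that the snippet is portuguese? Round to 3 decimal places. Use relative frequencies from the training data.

catalan: (12/86) × (10/12) × (10/12) × (2/12) × (8/12) ≈ 0.0107666
portuguese: (74/86) × (46/74) × (37/74) × (54/74) × (15/74) ≈ 0.0395595
P(portuguese | x) = 0.0395595 / 0.0503261 ≈ 0.786

0.786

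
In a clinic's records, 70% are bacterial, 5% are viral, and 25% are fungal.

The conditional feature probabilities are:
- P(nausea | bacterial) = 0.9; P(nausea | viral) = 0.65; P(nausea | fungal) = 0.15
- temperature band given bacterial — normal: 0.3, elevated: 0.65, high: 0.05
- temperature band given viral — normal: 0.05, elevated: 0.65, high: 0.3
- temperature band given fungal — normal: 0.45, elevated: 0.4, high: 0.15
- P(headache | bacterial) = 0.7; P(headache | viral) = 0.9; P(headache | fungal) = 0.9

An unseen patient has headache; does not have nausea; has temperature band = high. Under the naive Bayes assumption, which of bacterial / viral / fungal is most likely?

bacterial: 0.7 × (1−0.9) × 0.05 × 0.7 = 0.00245
viral: 0.05 × (1−0.65) × 0.3 × 0.9 = 0.004725
fungal: 0.25 × (1−0.15) × 0.15 × 0.9 = 0.0286875
Highest score → fungal.

fungal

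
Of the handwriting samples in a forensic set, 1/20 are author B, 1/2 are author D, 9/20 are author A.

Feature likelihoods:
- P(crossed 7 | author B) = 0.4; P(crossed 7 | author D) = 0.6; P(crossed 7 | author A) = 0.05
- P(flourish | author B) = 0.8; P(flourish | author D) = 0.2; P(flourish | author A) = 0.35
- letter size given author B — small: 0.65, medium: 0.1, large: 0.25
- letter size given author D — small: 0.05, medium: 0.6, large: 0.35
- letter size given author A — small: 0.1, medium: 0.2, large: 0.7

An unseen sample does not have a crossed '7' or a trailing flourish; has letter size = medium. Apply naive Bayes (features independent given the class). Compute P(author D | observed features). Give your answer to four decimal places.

author B: 0.05 × (1−0.4) × (1−0.8) × 0.1 = 0.0006
author D: 0.5 × (1−0.6) × (1−0.2) × 0.6 = 0.096
author A: 0.45 × (1−0.05) × (1−0.35) × 0.2 = 0.055575
P(author D | x) = 0.096 / 0.152175 ≈ 0.6309

0.6309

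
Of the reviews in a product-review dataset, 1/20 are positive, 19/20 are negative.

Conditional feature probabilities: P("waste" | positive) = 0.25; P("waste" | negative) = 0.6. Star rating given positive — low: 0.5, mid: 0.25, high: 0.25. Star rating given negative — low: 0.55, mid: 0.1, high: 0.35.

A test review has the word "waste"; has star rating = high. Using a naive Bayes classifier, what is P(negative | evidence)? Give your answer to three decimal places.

0.985

positive: 0.05 × 0.25 × 0.25 = 0.003125
negative: 0.95 × 0.6 × 0.35 = 0.1995
P(negative | x) = 0.1995 / 0.202625 ≈ 0.985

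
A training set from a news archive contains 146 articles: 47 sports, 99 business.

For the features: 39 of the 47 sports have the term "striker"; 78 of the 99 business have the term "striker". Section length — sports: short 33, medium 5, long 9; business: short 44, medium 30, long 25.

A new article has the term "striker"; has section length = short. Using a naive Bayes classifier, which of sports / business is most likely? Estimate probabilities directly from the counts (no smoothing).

business

sports: (47/146) × (39/47) × (33/47) ≈ 0.187555
business: (99/146) × (78/99) × (44/99) ≈ 0.237443
Highest score → business.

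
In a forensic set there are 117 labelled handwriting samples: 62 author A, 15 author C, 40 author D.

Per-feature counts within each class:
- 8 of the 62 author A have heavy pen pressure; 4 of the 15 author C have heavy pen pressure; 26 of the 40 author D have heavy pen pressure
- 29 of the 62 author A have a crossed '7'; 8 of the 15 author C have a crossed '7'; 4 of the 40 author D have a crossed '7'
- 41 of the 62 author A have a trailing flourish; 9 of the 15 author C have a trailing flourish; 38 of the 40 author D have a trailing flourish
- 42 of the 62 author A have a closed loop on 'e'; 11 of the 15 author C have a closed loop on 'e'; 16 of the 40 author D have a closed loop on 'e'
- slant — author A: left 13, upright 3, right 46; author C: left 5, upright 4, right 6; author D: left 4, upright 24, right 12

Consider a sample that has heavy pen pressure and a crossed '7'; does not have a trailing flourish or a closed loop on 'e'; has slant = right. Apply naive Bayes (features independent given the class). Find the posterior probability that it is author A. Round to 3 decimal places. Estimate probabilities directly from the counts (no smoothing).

0.726

author A: (62/117) × (8/62) × (29/62) × (21/62) × (20/62) × (46/62) ≈ 0.00259264
author C: (15/117) × (4/15) × (8/15) × (6/15) × (4/15) × (6/15) ≈ 0.000777968
author D: (40/117) × (26/40) × (4/40) × (2/40) × (24/40) × (12/40) = 0.0002
P(author A | x) = 0.00259264 / 0.003570608 ≈ 0.726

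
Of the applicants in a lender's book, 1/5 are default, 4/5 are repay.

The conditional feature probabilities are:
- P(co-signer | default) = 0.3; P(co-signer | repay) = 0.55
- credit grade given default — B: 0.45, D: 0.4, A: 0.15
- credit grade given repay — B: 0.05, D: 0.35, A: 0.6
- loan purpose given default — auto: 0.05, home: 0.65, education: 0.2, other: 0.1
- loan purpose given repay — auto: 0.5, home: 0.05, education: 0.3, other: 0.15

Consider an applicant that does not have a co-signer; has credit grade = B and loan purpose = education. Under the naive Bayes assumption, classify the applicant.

default

default: 0.2 × (1−0.3) × 0.45 × 0.2 = 0.0126
repay: 0.8 × (1−0.55) × 0.05 × 0.3 = 0.0054
Highest score → default.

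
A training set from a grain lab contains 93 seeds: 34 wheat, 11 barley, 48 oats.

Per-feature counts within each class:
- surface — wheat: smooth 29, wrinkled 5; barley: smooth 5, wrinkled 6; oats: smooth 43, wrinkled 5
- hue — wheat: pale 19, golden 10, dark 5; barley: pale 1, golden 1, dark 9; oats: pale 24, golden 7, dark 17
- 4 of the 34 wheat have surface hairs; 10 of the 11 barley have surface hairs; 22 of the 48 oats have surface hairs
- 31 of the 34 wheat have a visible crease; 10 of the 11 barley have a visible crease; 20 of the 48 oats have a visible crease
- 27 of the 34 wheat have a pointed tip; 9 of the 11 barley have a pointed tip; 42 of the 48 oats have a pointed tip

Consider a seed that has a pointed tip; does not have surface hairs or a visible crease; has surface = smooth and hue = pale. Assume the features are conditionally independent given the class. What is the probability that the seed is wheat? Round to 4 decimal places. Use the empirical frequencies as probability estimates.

0.1442

wheat: (34/93) × (29/34) × (19/34) × (30/34) × (3/34) × (27/34) ≈ 0.0107736
barley: (11/93) × (5/11) × (1/11) × (1/11) × (1/11) × (9/11) ≈ 0.000033049
oats: (48/93) × (43/48) × (24/48) × (26/48) × (28/48) × (42/48) ≈ 0.0639164
P(wheat | x) = 0.0107736 / 0.074723049 ≈ 0.1442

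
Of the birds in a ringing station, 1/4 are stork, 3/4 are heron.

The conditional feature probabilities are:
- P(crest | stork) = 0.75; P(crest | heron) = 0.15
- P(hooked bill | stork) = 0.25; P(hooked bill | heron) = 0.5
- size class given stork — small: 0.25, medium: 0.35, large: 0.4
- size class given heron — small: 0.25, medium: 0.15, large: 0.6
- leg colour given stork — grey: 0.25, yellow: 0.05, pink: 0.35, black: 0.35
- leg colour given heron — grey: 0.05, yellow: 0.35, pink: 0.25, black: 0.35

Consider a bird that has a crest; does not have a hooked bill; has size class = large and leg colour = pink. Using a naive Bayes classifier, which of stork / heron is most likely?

stork

stork: 0.25 × 0.75 × (1−0.25) × 0.4 × 0.35 = 0.0196875
heron: 0.75 × 0.15 × (1−0.5) × 0.6 × 0.25 = 0.0084375
Highest score → stork.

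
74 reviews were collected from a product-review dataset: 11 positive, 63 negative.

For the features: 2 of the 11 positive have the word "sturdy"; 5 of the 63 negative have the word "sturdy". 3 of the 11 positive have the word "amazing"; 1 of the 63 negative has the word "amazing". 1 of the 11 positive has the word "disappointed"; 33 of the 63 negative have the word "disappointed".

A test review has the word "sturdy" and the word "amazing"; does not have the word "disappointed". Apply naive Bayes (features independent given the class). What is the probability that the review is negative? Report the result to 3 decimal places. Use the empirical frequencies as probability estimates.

positive: (11/74) × (2/11) × (3/11) × (10/11) ≈ 0.00670092
negative: (63/74) × (5/63) × (1/63) × (30/63) ≈ 0.000510715
P(negative | x) = 0.000510715 / 0.007211635 ≈ 0.071

0.071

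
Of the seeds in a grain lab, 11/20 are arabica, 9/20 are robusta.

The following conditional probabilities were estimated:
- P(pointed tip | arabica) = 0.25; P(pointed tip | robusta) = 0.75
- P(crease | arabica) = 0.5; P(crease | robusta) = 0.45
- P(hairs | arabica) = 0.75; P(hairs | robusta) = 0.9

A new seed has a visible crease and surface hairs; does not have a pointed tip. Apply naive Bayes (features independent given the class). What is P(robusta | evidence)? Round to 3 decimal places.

arabica: 0.55 × (1−0.25) × 0.5 × 0.75 = 0.1546875
robusta: 0.45 × (1−0.75) × 0.45 × 0.9 = 0.0455625
P(robusta | x) = 0.0455625 / 0.20025 ≈ 0.228

0.228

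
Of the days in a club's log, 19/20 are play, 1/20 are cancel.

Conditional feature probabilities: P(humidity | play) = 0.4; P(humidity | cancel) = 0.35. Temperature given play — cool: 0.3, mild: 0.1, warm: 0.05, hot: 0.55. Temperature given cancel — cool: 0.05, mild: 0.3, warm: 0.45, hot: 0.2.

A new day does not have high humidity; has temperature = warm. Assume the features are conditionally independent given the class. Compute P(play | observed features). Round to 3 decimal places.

play: 0.95 × (1−0.4) × 0.05 = 0.0285
cancel: 0.05 × (1−0.35) × 0.45 = 0.014625
P(play | x) = 0.0285 / 0.043125 ≈ 0.661

0.661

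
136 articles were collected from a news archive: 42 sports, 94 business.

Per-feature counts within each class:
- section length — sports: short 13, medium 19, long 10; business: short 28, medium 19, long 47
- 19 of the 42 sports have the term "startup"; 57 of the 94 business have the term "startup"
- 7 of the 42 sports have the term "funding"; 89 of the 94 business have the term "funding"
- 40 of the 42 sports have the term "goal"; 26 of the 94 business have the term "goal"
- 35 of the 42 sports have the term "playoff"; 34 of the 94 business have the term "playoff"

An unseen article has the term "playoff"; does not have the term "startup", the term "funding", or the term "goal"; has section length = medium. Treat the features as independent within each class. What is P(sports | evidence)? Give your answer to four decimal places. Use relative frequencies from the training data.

sports: (42/136) × (19/42) × (23/42) × (35/42) × (2/42) × (35/42) ≈ 0.00252995
business: (94/136) × (19/94) × (37/94) × (5/94) × (68/94) × (34/94) ≈ 0.000765355
P(sports | x) = 0.00252995 / 0.003295305 ≈ 0.7677

0.7677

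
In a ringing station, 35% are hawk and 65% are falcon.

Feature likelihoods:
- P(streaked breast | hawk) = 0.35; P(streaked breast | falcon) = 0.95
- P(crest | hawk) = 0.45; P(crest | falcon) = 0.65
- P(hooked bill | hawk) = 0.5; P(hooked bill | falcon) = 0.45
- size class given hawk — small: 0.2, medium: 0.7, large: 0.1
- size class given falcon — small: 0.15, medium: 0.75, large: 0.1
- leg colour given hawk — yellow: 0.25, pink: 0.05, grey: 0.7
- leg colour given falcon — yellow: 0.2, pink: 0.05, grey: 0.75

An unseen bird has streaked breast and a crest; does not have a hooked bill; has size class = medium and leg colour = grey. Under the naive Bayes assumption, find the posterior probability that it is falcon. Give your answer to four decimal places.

hawk: 0.35 × 0.35 × 0.45 × (1−0.5) × 0.7 × 0.7 = 0.013505625
falcon: 0.65 × 0.95 × 0.65 × (1−0.45) × 0.75 × 0.75 = 0.124175390625
P(falcon | x) = 0.124175390625 / 0.137681015625 ≈ 0.9019

0.9019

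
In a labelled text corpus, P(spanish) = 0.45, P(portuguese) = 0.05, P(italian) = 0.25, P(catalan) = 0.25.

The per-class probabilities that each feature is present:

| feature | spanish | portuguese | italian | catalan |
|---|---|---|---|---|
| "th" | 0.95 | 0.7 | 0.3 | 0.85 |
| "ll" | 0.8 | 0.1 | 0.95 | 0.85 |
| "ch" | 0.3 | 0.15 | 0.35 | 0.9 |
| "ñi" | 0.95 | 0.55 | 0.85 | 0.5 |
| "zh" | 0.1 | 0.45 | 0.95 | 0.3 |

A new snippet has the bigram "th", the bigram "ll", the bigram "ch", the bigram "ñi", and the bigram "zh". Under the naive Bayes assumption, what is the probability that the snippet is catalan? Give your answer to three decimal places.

spanish: 0.45 × 0.95 × 0.8 × 0.3 × 0.95 × 0.1 = 0.009747
portuguese: 0.05 × 0.7 × 0.1 × 0.15 × 0.55 × 0.45 = 0.0001299375
italian: 0.25 × 0.3 × 0.95 × 0.35 × 0.85 × 0.95 = 0.02013703125
catalan: 0.25 × 0.85 × 0.85 × 0.9 × 0.5 × 0.3 = 0.024384375
P(catalan | x) = 0.024384375 / 0.05439834375 ≈ 0.448

0.448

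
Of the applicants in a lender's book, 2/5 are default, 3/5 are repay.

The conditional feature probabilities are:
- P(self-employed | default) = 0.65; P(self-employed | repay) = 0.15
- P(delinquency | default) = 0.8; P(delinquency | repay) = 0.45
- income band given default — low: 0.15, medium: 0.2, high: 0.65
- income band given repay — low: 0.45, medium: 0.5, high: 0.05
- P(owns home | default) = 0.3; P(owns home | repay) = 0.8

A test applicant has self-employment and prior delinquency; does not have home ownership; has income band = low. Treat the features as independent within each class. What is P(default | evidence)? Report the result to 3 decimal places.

default: 0.4 × 0.65 × 0.8 × 0.15 × (1−0.3) = 0.02184
repay: 0.6 × 0.15 × 0.45 × 0.45 × (1−0.8) = 0.003645
P(default | x) = 0.02184 / 0.025485 ≈ 0.857

0.857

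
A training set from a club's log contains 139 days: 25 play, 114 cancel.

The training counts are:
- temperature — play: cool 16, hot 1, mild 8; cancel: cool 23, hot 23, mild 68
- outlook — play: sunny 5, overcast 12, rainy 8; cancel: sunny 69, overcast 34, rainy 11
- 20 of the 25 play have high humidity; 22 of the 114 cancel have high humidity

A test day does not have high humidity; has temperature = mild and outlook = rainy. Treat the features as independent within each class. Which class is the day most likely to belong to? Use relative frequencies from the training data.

play: (25/139) × (8/25) × (8/25) × (5/25) ≈ 0.00368345
cancel: (114/139) × (68/114) × (11/114) × (92/114) ≈ 0.0380947
Highest score → cancel.

cancel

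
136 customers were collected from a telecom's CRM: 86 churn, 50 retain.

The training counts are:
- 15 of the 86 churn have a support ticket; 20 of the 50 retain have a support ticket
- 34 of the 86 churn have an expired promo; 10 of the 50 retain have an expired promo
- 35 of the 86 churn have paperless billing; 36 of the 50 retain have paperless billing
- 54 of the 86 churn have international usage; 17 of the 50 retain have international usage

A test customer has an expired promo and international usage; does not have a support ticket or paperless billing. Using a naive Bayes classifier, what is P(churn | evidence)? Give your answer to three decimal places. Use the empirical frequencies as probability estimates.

churn: (86/136) × (71/86) × (34/86) × (51/86) × (54/86) ≈ 0.0768541
retain: (50/136) × (30/50) × (10/50) × (14/50) × (17/50) = 0.0042
P(churn | x) = 0.0768541 / 0.0810541 ≈ 0.948

0.948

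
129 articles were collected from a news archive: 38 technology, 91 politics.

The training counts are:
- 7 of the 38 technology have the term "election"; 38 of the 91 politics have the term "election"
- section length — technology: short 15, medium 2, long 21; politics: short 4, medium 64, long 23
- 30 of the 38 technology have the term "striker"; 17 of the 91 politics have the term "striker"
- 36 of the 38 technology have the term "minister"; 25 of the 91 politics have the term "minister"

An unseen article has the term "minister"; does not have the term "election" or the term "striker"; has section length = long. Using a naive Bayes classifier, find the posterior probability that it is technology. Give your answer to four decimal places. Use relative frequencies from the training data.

technology: (38/129) × (31/38) × (21/38) × (8/38) × (36/38) ≈ 0.026487
politics: (91/129) × (53/91) × (23/91) × (74/91) × (25/91) ≈ 0.0231986
P(technology | x) = 0.026487 / 0.0496856 ≈ 0.5331

0.5331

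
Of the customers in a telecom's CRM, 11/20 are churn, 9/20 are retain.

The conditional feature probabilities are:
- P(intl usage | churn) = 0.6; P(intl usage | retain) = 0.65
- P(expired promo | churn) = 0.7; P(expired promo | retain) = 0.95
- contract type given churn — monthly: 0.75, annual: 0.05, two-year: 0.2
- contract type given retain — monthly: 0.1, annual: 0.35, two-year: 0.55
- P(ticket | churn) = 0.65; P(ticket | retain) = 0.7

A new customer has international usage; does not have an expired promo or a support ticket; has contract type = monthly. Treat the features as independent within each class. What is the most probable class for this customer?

churn: 0.55 × 0.6 × (1−0.7) × 0.75 × (1−0.65) = 0.0259875
retain: 0.45 × 0.65 × (1−0.95) × 0.1 × (1−0.7) = 0.00043875
Highest score → churn.

churn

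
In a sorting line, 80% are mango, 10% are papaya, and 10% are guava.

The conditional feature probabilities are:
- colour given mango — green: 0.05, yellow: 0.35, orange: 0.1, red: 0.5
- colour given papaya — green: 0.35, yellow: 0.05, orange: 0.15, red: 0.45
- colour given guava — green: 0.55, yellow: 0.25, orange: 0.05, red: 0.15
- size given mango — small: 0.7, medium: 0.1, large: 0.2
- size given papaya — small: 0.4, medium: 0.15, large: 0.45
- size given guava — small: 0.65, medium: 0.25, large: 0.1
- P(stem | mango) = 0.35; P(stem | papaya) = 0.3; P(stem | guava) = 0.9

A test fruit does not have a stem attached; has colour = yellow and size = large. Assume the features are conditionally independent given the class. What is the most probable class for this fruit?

mango: 0.8 × 0.35 × 0.2 × (1−0.35) = 0.0364
papaya: 0.1 × 0.05 × 0.45 × (1−0.3) = 0.001575
guava: 0.1 × 0.25 × 0.1 × (1−0.9) = 0.00025
Highest score → mango.

mango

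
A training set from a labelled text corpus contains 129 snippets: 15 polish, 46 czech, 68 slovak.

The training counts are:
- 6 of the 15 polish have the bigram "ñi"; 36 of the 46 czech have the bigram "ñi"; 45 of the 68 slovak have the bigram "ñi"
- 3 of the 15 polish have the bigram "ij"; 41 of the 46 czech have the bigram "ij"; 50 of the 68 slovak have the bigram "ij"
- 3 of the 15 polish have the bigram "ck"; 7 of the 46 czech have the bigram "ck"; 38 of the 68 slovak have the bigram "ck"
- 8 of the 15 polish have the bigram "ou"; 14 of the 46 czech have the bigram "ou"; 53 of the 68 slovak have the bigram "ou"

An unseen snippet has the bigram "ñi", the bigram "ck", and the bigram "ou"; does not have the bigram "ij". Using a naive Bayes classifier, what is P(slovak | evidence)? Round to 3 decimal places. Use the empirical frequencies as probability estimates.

polish: (15/129) × (6/15) × (12/15) × (3/15) × (8/15) ≈ 0.00396899
czech: (46/129) × (36/46) × (5/46) × (7/46) × (14/46) ≈ 0.00140487
slovak: (68/129) × (45/68) × (18/68) × (38/68) × (53/68) ≈ 0.0402187
P(slovak | x) = 0.0402187 / 0.04559256 ≈ 0.882

0.882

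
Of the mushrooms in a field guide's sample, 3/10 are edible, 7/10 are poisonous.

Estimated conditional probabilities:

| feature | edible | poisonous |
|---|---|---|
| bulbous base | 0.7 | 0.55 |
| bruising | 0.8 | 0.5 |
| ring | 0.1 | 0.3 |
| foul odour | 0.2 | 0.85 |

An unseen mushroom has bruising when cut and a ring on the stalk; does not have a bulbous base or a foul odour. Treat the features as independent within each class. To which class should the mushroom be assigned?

poisonous

edible: 0.3 × (1−0.7) × 0.8 × 0.1 × (1−0.2) = 0.00576
poisonous: 0.7 × (1−0.55) × 0.5 × 0.3 × (1−0.85) = 0.0070875
Highest score → poisonous.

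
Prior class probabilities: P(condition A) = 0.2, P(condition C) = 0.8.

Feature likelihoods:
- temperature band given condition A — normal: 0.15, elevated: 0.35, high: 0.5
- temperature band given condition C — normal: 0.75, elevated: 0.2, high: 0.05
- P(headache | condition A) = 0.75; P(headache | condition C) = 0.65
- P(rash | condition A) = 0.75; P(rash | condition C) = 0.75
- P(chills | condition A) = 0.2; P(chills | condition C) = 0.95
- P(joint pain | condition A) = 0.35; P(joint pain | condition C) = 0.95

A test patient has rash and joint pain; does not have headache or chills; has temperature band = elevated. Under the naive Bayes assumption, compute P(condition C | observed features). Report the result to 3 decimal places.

0.352

condition A: 0.2 × 0.35 × (1−0.75) × 0.75 × (1−0.2) × 0.35 = 0.003675
condition C: 0.8 × 0.2 × (1−0.65) × 0.75 × (1−0.95) × 0.95 = 0.001995
P(condition C | x) = 0.001995 / 0.00567 ≈ 0.352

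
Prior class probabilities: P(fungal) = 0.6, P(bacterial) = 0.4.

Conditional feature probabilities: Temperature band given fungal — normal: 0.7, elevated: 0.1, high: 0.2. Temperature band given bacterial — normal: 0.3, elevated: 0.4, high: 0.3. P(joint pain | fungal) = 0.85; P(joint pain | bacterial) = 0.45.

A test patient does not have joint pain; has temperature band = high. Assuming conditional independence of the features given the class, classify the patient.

fungal: 0.6 × 0.2 × (1−0.85) = 0.018
bacterial: 0.4 × 0.3 × (1−0.45) = 0.066
Highest score → bacterial.

bacterial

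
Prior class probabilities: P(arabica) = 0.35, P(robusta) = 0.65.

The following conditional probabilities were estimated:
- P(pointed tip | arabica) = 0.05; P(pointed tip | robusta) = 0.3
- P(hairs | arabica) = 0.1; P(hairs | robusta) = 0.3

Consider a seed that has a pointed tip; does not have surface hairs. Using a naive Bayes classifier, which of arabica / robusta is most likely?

arabica: 0.35 × 0.05 × (1−0.1) = 0.01575
robusta: 0.65 × 0.3 × (1−0.3) = 0.1365
Highest score → robusta.

robusta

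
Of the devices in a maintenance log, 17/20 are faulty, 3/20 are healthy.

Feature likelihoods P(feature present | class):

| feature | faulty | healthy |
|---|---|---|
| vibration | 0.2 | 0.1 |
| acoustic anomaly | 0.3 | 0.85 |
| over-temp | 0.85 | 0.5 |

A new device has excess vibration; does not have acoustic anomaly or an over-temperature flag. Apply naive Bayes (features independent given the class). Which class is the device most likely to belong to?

faulty

faulty: 0.85 × 0.2 × (1−0.3) × (1−0.85) = 0.01785
healthy: 0.15 × 0.1 × (1−0.85) × (1−0.5) = 0.001125
Highest score → faulty.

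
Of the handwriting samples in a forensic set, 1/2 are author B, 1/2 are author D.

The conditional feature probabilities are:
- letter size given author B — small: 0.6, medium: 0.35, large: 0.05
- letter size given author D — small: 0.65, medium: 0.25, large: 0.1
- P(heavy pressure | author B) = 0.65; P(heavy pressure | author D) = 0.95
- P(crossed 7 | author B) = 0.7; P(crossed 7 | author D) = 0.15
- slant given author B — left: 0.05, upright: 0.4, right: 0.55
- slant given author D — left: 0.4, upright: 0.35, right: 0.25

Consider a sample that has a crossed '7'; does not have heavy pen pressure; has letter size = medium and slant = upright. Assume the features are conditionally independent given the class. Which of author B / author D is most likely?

author B: 0.5 × 0.35 × (1−0.65) × 0.7 × 0.4 = 0.01715
author D: 0.5 × 0.25 × (1−0.95) × 0.15 × 0.35 = 0.000328125
Highest score → author B.

author B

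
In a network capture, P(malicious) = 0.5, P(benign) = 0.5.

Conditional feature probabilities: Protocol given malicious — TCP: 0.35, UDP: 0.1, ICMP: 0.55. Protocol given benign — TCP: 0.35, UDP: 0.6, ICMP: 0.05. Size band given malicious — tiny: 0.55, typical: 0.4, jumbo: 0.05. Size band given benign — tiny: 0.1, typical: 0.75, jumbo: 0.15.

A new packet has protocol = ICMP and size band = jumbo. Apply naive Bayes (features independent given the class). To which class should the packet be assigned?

malicious: 0.5 × 0.55 × 0.05 = 0.01375
benign: 0.5 × 0.05 × 0.15 = 0.00375
Highest score → malicious.

malicious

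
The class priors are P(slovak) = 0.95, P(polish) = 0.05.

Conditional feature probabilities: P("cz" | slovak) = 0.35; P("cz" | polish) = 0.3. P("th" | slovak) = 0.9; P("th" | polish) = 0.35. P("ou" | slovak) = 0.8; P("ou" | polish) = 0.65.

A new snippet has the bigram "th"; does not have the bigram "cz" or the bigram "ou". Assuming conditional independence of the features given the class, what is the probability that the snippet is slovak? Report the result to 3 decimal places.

slovak: 0.95 × (1−0.35) × 0.9 × (1−0.8) = 0.11115
polish: 0.05 × (1−0.3) × 0.35 × (1−0.65) = 0.0042875
P(slovak | x) = 0.11115 / 0.1154375 ≈ 0.963

0.963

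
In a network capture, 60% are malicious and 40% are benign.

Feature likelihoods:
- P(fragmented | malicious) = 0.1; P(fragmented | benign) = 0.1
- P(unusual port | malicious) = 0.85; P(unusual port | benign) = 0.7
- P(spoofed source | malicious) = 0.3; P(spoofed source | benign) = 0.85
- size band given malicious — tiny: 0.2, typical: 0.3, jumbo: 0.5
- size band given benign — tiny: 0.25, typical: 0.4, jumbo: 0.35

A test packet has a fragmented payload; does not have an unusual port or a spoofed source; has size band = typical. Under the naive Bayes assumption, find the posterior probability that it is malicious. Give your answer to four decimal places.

0.7241

malicious: 0.6 × 0.1 × (1−0.85) × (1−0.3) × 0.3 = 0.00189
benign: 0.4 × 0.1 × (1−0.7) × (1−0.85) × 0.4 = 0.00072
P(malicious | x) = 0.00189 / 0.00261 ≈ 0.7241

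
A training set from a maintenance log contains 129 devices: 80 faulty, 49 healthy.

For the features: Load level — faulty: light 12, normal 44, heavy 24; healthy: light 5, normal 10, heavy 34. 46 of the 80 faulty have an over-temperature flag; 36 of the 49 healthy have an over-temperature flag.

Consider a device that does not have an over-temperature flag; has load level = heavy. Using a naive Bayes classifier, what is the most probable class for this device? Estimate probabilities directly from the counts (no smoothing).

faulty

faulty: (80/129) × (24/80) × (34/80) ≈ 0.0790698
healthy: (49/129) × (34/49) × (13/49) ≈ 0.0699256
Highest score → faulty.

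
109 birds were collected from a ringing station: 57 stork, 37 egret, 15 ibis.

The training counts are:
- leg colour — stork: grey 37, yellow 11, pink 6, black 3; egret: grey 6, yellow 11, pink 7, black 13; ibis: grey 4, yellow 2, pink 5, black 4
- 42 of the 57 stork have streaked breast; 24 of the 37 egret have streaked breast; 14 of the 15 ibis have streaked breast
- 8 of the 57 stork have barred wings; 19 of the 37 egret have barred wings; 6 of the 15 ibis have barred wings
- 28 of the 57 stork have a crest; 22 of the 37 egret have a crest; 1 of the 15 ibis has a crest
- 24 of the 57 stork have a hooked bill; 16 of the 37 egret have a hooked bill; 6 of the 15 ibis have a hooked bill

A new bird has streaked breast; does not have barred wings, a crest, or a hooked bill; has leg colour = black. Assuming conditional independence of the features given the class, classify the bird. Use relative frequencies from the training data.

stork: (57/109) × (3/57) × (42/57) × (49/57) × (29/57) × (33/57) ≈ 0.00513514
egret: (37/109) × (13/37) × (24/37) × (18/37) × (15/37) × (21/37) ≈ 0.00865973
ibis: (15/109) × (4/15) × (14/15) × (9/15) × (14/15) × (9/15) ≈ 0.0115083
Highest score → ibis.

ibis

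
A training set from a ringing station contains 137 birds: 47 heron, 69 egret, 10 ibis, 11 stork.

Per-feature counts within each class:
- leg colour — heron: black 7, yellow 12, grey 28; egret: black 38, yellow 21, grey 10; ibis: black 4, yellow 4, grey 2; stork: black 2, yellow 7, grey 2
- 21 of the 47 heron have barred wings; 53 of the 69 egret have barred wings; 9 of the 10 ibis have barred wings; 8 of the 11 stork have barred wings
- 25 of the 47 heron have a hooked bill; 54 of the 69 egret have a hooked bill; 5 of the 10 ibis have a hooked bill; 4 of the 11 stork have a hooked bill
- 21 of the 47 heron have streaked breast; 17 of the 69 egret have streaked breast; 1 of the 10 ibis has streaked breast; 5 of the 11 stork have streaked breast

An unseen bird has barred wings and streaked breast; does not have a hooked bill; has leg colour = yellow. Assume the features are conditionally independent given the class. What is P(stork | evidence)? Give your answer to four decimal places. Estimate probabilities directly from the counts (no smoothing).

heron: (47/137) × (12/47) × (21/47) × (22/47) × (21/47) ≈ 0.00818518
egret: (69/137) × (21/69) × (53/69) × (15/69) × (17/69) ≈ 0.0063062
ibis: (10/137) × (4/10) × (9/10) × (5/10) × (1/10) ≈ 0.00131387
stork: (11/137) × (7/11) × (8/11) × (7/11) × (5/11) ≈ 0.0107487
P(stork | x) = 0.0107487 / 0.02655395 ≈ 0.4048

0.4048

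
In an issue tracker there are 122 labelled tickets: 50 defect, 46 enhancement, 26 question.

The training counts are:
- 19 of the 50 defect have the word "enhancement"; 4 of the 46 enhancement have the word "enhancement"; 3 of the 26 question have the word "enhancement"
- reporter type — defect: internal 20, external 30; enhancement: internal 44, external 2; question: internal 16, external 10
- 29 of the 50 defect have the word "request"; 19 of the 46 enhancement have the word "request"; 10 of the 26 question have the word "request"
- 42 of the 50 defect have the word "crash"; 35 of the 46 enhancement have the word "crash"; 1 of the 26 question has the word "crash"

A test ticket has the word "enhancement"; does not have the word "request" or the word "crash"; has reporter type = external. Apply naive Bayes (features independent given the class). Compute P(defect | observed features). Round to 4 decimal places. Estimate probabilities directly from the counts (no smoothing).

defect: (50/122) × (19/50) × (30/50) × (21/50) × (8/50) ≈ 0.00627934
enhancement: (46/122) × (4/46) × (2/46) × (27/46) × (11/46) ≈ 0.000200084
question: (26/122) × (3/26) × (10/26) × (16/26) × (25/26) ≈ 0.0055963
P(defect | x) = 0.00627934 / 0.012075724 ≈ 0.5200

0.5200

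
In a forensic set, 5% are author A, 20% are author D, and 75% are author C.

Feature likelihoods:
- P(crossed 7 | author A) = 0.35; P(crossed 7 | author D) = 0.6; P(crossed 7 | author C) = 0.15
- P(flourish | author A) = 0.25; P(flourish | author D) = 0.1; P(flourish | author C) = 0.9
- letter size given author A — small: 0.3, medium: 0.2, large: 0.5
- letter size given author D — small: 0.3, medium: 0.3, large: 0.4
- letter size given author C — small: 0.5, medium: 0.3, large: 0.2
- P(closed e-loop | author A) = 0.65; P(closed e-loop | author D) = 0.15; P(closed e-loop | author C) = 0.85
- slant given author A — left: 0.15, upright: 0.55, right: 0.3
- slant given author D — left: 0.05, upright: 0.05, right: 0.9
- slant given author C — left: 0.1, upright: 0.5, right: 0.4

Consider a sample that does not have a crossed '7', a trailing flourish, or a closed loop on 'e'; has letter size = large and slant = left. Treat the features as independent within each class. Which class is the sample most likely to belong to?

author D

author A: 0.05 × (1−0.35) × (1−0.25) × 0.5 × (1−0.65) × 0.15 = 0.00063984375
author D: 0.2 × (1−0.6) × (1−0.1) × 0.4 × (1−0.15) × 0.05 = 0.001224
author C: 0.75 × (1−0.15) × (1−0.9) × 0.2 × (1−0.85) × 0.1 = 0.00019125
Highest score → author D.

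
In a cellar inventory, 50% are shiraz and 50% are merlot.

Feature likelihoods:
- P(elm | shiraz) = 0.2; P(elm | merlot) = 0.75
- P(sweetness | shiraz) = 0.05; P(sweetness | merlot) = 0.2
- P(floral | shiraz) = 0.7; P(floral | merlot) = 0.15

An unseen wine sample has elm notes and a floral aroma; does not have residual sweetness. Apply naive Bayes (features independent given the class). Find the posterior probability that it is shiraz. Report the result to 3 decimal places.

shiraz: 0.5 × 0.2 × (1−0.05) × 0.7 = 0.0665
merlot: 0.5 × 0.75 × (1−0.2) × 0.15 = 0.045
P(shiraz | x) = 0.0665 / 0.1115 ≈ 0.596

0.596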